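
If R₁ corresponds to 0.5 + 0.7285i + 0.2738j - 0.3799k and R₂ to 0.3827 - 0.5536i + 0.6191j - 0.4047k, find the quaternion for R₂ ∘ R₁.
0.2714 - 0.1224i - 0.0908j - 0.9503k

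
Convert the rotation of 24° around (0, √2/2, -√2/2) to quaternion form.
0.9781 + 0.147j - 0.147k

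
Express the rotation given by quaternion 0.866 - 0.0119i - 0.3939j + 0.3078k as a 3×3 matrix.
[[0.5002, -0.5237, -0.6896], [0.5425, 0.8102, -0.2219], [0.6749, -0.2631, 0.6894]]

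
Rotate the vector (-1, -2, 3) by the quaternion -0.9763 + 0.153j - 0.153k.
(-1.205, -2.346, 2.654)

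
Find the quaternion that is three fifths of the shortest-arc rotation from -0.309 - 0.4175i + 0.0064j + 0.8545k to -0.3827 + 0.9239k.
-0.3612 - 0.1715i + 0.0026j + 0.9166k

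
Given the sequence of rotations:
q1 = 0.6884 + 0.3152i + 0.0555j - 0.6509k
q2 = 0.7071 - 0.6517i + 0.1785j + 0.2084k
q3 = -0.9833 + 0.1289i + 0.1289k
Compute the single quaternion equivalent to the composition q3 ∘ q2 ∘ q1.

q2 · q1 = 0.8179 - 0.3535i - 0.1964j - 0.4092k
q3 · q2 · q1 = -0.7059 + 0.4783i + 0.2003j + 0.4825k
-0.7059 + 0.4783i + 0.2003j + 0.4825k


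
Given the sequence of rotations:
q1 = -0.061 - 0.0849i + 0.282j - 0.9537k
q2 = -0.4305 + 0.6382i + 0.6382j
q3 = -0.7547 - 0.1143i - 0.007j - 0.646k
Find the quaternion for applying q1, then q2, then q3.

q2 · q1 = -0.0995 - 0.611i + 0.4483j + 0.6447k
q3 · q2 · q1 = 0.4249 + 0.7576i + 0.1308j - 0.4778k
0.4249 + 0.7576i + 0.1308j - 0.4778k


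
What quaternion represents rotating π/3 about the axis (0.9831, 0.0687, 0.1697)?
0.866 + 0.4915i + 0.0343j + 0.0848k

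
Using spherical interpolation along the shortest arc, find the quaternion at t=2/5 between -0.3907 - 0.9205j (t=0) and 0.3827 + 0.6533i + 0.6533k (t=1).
-0.5058 - 0.3556i - 0.7009j - 0.3556k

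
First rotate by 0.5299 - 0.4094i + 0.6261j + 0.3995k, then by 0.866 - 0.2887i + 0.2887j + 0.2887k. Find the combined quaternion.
0.0446 - 0.5729i + 0.6923j + 0.4364k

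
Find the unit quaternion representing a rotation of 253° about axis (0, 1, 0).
-0.5948 + 0.8039j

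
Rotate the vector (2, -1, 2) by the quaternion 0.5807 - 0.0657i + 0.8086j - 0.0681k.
(1.289, -1.42, -2.306)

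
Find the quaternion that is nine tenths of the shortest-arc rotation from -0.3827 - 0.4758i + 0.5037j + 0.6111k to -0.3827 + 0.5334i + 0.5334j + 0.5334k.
-0.4044 + 0.4411i + 0.56j + 0.573k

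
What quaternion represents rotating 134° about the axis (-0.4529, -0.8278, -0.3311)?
0.3907 - 0.4169i - 0.762j - 0.3048k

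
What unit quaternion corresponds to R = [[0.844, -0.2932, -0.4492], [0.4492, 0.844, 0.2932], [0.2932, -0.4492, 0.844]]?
0.9397 - 0.1975i - 0.1975j + 0.1975k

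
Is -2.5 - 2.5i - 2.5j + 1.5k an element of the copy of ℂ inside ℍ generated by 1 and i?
No. The quaternion -2.5 - 2.5i - 2.5j + 1.5k has j-coefficient y = -2.5 and k-coefficient z = 1.5, not both zero, so it does not lie in the complex subalgebra spanned by 1 and i.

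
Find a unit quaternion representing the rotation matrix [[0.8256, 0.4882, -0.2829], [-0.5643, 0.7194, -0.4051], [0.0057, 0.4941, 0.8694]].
0.9239 + 0.2433i - 0.0781j - 0.2848k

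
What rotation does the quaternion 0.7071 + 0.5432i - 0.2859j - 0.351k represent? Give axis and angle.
axis = (0.7682, -0.4043, -0.4964), θ = π/2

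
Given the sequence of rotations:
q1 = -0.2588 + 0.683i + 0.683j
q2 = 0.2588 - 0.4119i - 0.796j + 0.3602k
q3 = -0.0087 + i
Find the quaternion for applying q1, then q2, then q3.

q2 · q1 = 0.758 + 0.0373i + 0.6288j + 0.1691k
q3 · q2 · q1 = -0.0439 + 0.7577i - 0.1746j + 0.6273k
-0.0439 + 0.7577i - 0.1746j + 0.6273k


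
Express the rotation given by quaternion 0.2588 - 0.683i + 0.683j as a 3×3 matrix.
[[0.067, -0.933, 0.3535], [-0.933, 0.067, 0.3535], [-0.3535, -0.3535, -0.866]]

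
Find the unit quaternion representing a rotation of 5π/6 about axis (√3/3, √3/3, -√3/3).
0.2588 + 0.5577i + 0.5577j - 0.5577k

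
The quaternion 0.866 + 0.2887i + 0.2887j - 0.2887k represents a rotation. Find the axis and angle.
axis = (√3/3, √3/3, -√3/3), θ = π/3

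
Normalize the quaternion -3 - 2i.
-0.8321 - 0.5547i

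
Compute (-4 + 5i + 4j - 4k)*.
-4 - 5i - 4j + 4k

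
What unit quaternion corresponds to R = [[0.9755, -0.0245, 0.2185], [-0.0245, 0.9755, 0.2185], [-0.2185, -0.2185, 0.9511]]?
0.9877 - 0.1106i + 0.1106j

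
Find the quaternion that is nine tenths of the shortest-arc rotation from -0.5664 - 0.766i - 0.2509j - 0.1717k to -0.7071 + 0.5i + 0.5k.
0.6069 - 0.6042i - 0.0376j - 0.515k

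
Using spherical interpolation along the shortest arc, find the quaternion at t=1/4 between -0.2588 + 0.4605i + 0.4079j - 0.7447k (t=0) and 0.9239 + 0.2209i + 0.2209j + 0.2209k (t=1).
-0.5401 + 0.3258i + 0.28j - 0.7238k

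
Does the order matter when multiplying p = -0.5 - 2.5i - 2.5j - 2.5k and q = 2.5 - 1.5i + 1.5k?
Yes: pq = -1.25 - 9.25i + 1.25j - 10.75k ≠ -1.25 - 1.75i - 13.75j - 3.25k = qp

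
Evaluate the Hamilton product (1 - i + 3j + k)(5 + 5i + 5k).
5 + 15i + 25j - 5k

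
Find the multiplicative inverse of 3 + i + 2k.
0.2143 - 0.0714i - 0.1429k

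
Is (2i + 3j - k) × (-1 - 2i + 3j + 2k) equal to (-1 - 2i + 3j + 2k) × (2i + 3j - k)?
No: pq = -3 + 7i - 5j + 13k ≠ -3 - 11i - j - 11k = qp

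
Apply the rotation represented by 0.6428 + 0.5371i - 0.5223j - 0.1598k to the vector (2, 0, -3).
(3.336, 0.038, 1.367)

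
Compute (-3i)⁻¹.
0.3333i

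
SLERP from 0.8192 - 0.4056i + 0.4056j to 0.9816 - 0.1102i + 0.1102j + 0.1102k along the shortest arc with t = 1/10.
0.8442 - 0.379i + 0.379j + 0.0114k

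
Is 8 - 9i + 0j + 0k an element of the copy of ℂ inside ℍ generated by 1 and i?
Yes. The quaternion 8 - 9i has j- and k-coefficients y = z = 0, so it lies in the complex subalgebra spanned by 1 and i.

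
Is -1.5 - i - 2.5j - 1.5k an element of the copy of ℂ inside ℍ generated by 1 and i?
No. The quaternion -1.5 - i - 2.5j - 1.5k has j-coefficient y = -2.5 and k-coefficient z = -1.5, not both zero, so it does not lie in the complex subalgebra spanned by 1 and i.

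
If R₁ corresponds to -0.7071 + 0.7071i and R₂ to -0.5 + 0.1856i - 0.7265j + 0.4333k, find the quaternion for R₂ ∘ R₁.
0.2223 - 0.4848i + 0.8201j + 0.2073k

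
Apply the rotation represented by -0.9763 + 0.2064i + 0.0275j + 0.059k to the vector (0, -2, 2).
(-0.312, -1.003, 2.626)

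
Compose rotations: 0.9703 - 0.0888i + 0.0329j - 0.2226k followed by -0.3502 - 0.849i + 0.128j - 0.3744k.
-0.5027 - 0.8089i - 0.0431j - 0.3019k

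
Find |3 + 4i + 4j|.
√41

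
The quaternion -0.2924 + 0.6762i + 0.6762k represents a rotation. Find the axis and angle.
axis = (√2/2, 0, √2/2), θ = 214°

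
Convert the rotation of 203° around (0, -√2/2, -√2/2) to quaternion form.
-0.1994 - 0.6929j - 0.6929k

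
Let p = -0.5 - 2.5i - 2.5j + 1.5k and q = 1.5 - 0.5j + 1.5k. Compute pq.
-4.25 - 6.75i + 0.25j + 2.75k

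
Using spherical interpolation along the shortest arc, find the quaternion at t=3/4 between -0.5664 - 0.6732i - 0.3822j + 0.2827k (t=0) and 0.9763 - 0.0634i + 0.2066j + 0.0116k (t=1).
-0.9476 - 0.1435i - 0.2763j + 0.0723k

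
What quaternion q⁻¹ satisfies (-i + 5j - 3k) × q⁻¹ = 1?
0.0286i - 0.1429j + 0.0857k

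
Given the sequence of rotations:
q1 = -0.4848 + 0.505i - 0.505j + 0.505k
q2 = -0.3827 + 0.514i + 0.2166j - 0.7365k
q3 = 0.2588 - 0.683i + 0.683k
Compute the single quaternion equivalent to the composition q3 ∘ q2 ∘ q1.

q2 · q1 = 0.4073 - 0.705i - 0.5432j - 0.2052k
q3 · q2 · q1 = -0.236 - 0.0896i - 0.7622j + 0.5961k
-0.236 - 0.0896i - 0.7622j + 0.5961k


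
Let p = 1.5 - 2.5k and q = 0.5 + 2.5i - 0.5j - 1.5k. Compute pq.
-3 + 2.5i - 7j - 3.5k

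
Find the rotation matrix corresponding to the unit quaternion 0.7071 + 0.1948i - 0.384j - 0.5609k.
[[0.0759, 0.6436, -0.7616], [-0.9428, 0.2949, 0.1553], [0.3245, 0.7063, 0.6292]]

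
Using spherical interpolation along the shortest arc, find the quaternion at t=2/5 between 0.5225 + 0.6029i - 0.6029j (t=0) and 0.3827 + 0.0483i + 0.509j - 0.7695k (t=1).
0.1933 + 0.4449i - 0.7592j + 0.434k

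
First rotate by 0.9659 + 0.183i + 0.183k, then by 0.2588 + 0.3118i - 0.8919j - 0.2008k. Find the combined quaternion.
0.2297 + 0.1853i - 0.9553j + 0.0166k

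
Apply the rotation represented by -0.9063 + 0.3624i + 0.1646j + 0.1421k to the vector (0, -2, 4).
(-1.535, 1.421, 3.953)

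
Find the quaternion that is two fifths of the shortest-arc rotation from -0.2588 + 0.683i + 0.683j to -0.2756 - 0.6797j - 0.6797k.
-0.0465 + 0.4786i + 0.8112j + 0.3326k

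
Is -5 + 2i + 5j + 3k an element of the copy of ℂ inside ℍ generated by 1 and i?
No. The quaternion -5 + 2i + 5j + 3k has j-coefficient y = 5 and k-coefficient z = 3, not both zero, so it does not lie in the complex subalgebra spanned by 1 and i.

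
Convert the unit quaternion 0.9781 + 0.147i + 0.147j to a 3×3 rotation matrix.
[[0.9568, 0.0432, 0.2876], [0.0432, 0.9568, -0.2876], [-0.2876, 0.2876, 0.9136]]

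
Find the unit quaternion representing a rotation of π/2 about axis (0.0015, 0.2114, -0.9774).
0.7071 + 0.0011i + 0.1495j - 0.6911k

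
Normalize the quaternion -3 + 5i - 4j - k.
-0.4201 + 0.7001i - 0.5601j - 0.14k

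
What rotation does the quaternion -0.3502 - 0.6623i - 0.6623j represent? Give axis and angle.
axis = (-√2/2, -√2/2, 0), θ = 221°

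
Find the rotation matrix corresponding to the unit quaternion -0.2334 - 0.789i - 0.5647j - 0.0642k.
[[0.354, 0.8611, 0.3649], [0.9211, -0.2533, -0.2958], [-0.1623, 0.4408, -0.8828]]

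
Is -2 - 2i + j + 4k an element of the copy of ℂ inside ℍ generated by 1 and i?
No. The quaternion -2 - 2i + j + 4k has j-coefficient y = 1 and k-coefficient z = 4, not both zero, so it does not lie in the complex subalgebra spanned by 1 and i.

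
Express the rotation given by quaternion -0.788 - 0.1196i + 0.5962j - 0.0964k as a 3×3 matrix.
[[0.2705, -0.2945, -0.9166], [0.0093, 0.9528, -0.3034], [0.9627, 0.0735, 0.2605]]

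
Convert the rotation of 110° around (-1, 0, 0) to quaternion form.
0.5736 - 0.8192i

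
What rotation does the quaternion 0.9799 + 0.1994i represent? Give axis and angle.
axis = (1, 0, 0), θ = 23°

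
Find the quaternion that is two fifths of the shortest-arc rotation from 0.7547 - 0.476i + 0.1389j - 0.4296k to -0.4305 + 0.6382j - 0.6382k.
0.3528 - 0.3789i + 0.4781j - 0.7095k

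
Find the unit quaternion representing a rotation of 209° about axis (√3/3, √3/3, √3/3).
-0.2504 + 0.559i + 0.559j + 0.559k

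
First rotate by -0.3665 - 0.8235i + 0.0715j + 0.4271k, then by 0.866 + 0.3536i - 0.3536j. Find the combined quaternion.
-0.0009 - 0.9938i + 0.0405j + 0.104k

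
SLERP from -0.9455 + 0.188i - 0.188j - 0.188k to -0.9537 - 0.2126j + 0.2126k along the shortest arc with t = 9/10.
-0.9616 + 0.0194i - 0.212j + 0.1731k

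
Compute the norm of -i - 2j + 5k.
√30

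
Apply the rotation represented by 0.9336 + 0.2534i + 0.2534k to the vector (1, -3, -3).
(1.906, -0.337, -3.906)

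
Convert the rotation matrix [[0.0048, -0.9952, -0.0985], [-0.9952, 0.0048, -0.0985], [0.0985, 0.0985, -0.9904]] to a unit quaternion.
-0.0698 - 0.7054i + 0.7054j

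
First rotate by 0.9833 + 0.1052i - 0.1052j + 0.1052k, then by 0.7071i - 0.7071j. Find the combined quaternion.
-0.1488 + 0.6209i - 0.7697j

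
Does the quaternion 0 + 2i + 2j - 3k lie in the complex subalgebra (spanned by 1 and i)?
No. The quaternion 2i + 2j - 3k has j-coefficient y = 2 and k-coefficient z = -3, not both zero, so it does not lie in the complex subalgebra spanned by 1 and i.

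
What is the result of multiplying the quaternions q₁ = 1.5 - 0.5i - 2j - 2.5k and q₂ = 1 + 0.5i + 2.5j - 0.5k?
5.5 + 7.5i + 0.25j - 3.5k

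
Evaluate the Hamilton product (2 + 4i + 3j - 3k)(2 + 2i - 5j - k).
8 - 6i - 6j - 34k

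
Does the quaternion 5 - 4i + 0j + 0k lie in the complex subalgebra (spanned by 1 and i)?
Yes. The quaternion 5 - 4i has j- and k-coefficients y = z = 0, so it lies in the complex subalgebra spanned by 1 and i.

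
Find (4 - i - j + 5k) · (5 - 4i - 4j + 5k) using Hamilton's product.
-13 - 6i - 36j + 45k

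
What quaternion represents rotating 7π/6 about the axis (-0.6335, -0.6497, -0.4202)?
-0.2588 - 0.6119i - 0.6276j - 0.4059k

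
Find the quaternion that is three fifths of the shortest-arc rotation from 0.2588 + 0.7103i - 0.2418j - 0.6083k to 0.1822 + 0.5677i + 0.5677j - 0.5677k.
0.2334 + 0.6845i + 0.2616j - 0.6392k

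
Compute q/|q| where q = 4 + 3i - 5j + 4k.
0.4924 + 0.3693i - 0.6155j + 0.4924k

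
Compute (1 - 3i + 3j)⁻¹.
0.0526 + 0.1579i - 0.1579j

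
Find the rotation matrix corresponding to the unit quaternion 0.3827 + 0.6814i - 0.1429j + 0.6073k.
[[0.2215, -0.6596, 0.7183], [0.2701, -0.6662, -0.6951], [0.937, 0.348, 0.0305]]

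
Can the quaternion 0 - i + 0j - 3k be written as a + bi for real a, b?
No. The quaternion -i - 3k has j-coefficient y = 0 and k-coefficient z = -3, not both zero, so it does not lie in the complex subalgebra spanned by 1 and i.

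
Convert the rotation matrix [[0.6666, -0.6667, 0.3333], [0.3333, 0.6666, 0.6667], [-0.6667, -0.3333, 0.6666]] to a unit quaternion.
0.866 - 0.2887i + 0.2887j + 0.2887k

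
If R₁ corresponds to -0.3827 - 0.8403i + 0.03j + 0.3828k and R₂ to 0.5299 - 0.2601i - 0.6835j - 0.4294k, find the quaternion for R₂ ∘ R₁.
-0.2365 - 0.5945i + 0.7379j - 0.215k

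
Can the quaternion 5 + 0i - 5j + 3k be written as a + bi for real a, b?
No. The quaternion 5 - 5j + 3k has j-coefficient y = -5 and k-coefficient z = 3, not both zero, so it does not lie in the complex subalgebra spanned by 1 and i.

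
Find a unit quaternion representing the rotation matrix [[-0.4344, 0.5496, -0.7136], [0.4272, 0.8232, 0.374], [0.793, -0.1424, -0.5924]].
-0.4462 + 0.2893i + 0.8441j + 0.0686k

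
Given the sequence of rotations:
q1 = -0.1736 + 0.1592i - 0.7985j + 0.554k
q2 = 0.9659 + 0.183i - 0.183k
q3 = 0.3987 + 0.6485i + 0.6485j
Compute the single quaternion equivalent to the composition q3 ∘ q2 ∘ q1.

q2 · q1 = -0.0954 - 0.0241i - 0.9018j + 0.4208k
q3 · q2 · q1 = 0.5624 + 0.2014i - 0.6943j - 0.4014k
0.5624 + 0.2014i - 0.6943j - 0.4014k


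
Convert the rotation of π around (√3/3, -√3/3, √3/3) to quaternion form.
0.5774i - 0.5774j + 0.5774k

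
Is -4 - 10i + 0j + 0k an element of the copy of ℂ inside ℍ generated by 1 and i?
Yes. The quaternion -4 - 10i has j- and k-coefficients y = z = 0, so it lies in the complex subalgebra spanned by 1 and i.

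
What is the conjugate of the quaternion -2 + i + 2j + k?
-2 - i - 2j - k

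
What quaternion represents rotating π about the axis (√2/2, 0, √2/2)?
0.7071i + 0.7071k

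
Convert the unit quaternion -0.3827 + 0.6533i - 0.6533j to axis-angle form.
axis = (√2/2, -√2/2, 0), θ = 5π/4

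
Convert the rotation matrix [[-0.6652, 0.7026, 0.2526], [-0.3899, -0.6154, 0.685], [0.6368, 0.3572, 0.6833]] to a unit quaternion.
-0.3173 + 0.2583i + 0.3027j + 0.8608k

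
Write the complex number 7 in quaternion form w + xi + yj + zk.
7 + 0i + 0j + 0k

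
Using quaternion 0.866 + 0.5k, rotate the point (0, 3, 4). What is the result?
(-2.598, 1.5, 4)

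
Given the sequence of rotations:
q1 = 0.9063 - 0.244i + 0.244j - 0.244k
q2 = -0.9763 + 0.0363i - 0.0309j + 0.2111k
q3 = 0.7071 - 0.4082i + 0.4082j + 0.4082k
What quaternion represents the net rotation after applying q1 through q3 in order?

q2 · q1 = -0.8169 + 0.2271i - 0.3089j + 0.4309k
q3 · q2 · q1 = -0.5347 + 0.796i - 0.2833j + 0.0046k
-0.5347 + 0.796i - 0.2833j + 0.0046k


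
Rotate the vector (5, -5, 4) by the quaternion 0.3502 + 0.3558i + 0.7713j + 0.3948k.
(-0.585, 3.391, -7.359)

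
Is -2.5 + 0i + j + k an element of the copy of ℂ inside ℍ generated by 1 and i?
No. The quaternion -2.5 + j + k has j-coefficient y = 1 and k-coefficient z = 1, not both zero, so it does not lie in the complex subalgebra spanned by 1 and i.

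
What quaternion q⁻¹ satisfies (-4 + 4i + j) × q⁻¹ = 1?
-0.1212 - 0.1212i - 0.0303j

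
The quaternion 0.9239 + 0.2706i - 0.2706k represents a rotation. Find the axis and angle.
axis = (√2/2, 0, -√2/2), θ = π/4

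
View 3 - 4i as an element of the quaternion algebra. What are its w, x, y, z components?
3 - 4i + 0j + 0k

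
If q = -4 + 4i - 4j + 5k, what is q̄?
-4 - 4i + 4j - 5k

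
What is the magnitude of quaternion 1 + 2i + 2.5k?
3.354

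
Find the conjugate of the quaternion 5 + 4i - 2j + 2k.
5 - 4i + 2j - 2k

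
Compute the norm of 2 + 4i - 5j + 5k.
√70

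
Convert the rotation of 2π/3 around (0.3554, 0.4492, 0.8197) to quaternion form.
0.5 + 0.3078i + 0.389j + 0.7099k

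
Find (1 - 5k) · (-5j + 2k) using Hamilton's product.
10 - 25i - 5j + 2k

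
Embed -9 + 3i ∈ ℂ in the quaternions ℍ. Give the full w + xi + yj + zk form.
-9 + 3i + 0j + 0k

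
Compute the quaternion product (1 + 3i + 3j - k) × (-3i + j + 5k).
11 + 13i - 11j + 17k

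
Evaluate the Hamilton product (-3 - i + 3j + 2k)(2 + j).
-9 - 4i + 3j + 3k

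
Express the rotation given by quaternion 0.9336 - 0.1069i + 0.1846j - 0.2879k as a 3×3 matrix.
[[0.7661, 0.4981, 0.4062], [-0.577, 0.8114, 0.0933], [-0.2831, -0.3059, 0.909]]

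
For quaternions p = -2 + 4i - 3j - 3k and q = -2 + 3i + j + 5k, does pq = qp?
No: pq = 10 - 26i - 25j + 9k ≠ 10 - 2i + 33j - 17k = qp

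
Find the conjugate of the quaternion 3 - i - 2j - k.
3 + i + 2j + k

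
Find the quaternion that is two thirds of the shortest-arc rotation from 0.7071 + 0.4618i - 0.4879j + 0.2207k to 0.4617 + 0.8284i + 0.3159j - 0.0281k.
0.6127 + 0.7865i + 0.0426j + 0.0649k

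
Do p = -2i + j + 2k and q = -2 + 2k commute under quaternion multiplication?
No: pq = -4 + 6i + 2j - 4k ≠ -4 + 2i - 6j - 4k = qp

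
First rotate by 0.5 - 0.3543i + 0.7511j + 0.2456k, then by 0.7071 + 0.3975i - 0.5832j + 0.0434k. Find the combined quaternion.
0.9218 - 0.2276i + 0.1265j + 0.2873k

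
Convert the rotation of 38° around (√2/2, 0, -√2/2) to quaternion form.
0.9455 + 0.2302i - 0.2302k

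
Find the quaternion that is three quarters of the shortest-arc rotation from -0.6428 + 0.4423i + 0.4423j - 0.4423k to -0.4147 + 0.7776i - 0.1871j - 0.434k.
-0.5017 + 0.7311i - 0.0252j - 0.4617k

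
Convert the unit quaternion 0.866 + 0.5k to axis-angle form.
axis = (0, 0, 1), θ = π/3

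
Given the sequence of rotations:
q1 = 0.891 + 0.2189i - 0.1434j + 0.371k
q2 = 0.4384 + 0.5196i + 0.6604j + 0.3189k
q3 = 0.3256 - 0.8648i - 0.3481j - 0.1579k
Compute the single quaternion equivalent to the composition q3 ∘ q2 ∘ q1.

q2 · q1 = 0.2533 + 0.8497i + 0.4026j + 0.2277k
q3 · q2 · q1 = 0.9934 + 0.0419i + 0.1057j - 0.0182k
0.9934 + 0.0419i + 0.1057j - 0.0182k


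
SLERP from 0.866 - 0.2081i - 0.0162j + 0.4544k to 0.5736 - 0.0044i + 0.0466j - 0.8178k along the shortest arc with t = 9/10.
0.6829 - 0.0345i + 0.0429j - 0.7284k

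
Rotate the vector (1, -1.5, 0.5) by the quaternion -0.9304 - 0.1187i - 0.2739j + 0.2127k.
(0.298, -1.821, -0.306)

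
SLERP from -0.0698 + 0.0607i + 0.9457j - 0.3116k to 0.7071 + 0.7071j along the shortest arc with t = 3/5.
0.433 + 0.0273i + 0.89j - 0.1402k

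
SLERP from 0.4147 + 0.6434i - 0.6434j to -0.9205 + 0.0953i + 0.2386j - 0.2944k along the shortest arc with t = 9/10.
0.9125 - 0.0107i - 0.302j + 0.2757k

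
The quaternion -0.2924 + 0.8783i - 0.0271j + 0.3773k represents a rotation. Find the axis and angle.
axis = (0.9184, -0.0283, 0.3945), θ = 214°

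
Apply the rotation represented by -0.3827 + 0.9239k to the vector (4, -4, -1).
(-5.657, 0, -1)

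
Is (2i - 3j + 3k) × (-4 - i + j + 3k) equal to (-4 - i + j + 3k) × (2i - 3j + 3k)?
No: pq = -4 - 20i + 3j - 13k ≠ -4 + 4i + 21j - 11k = qp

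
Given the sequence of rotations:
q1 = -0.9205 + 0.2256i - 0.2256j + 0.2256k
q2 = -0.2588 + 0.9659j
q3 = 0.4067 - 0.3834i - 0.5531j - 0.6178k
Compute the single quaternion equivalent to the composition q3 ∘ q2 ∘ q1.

q2 · q1 = 0.4561 + 0.1595i - 0.8307j - 0.2763k
q3 · q2 · q1 = -0.3835 - 0.4704i - 0.7946j + 0.0126k
-0.3835 - 0.4704i - 0.7946j + 0.0126k


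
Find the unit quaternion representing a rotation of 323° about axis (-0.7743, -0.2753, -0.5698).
-0.9483 - 0.2457i - 0.0874j - 0.1808k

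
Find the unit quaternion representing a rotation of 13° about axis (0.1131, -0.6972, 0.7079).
0.9936 + 0.0128i - 0.0789j + 0.0801k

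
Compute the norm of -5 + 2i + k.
√30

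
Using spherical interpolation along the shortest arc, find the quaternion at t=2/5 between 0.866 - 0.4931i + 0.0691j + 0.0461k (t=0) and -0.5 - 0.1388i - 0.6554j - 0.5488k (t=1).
0.8397 - 0.2743i + 0.3633j + 0.296k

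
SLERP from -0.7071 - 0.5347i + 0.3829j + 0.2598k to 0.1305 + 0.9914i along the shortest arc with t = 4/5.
-0.2714 - 0.9566i + 0.0875j + 0.0594k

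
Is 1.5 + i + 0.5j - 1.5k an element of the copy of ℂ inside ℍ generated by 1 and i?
No. The quaternion 1.5 + i + 0.5j - 1.5k has j-coefficient y = 0.5 and k-coefficient z = -1.5, not both zero, so it does not lie in the complex subalgebra spanned by 1 and i.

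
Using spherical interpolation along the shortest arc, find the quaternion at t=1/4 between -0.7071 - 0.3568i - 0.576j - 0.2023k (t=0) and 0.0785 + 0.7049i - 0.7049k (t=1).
-0.6507 - 0.5605i - 0.5078j + 0.0677k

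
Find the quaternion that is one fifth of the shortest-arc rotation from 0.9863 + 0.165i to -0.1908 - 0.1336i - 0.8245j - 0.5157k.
0.9455 + 0.1861i + 0.2264j + 0.1416k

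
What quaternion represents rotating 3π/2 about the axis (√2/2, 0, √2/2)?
-0.7071 + 0.5i + 0.5k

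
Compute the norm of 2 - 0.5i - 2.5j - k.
3.391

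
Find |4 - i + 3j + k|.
√27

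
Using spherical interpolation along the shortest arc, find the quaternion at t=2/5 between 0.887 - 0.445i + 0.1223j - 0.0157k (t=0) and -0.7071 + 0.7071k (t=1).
0.8958 - 0.2908i + 0.0799j - 0.3264k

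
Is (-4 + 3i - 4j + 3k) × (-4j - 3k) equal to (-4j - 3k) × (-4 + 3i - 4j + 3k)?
No: pq = -7 + 24i + 25j ≠ -7 - 24i + 7j + 24k = qp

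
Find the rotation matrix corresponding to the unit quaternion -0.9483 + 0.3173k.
[[0.7986, 0.6018, 0], [-0.6018, 0.7986, 0], [0, 0, 1]]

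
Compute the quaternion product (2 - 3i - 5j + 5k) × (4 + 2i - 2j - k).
9 + 7i - 17j + 34k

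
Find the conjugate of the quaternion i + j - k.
-i - j + k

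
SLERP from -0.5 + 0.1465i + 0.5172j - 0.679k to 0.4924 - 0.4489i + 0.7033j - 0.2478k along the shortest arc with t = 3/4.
0.2583 - 0.3404i + 0.7866j - 0.4457k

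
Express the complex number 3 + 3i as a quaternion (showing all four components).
3 + 3i + 0j + 0k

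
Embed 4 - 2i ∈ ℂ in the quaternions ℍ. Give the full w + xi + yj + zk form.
4 - 2i + 0j + 0k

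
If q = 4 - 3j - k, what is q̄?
4 + 3j + k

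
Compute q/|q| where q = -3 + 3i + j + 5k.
-0.4523 + 0.4523i + 0.1508j + 0.7538k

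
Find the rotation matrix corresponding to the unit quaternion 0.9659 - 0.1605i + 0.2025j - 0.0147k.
[[0.9176, -0.0366, 0.3959], [-0.0934, 0.948, 0.3041], [-0.3865, -0.316, 0.8665]]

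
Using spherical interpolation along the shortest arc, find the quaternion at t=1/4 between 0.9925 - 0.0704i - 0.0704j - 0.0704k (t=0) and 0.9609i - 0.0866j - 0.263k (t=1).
0.9051 - 0.4227i - 0.0319j + 0.0339k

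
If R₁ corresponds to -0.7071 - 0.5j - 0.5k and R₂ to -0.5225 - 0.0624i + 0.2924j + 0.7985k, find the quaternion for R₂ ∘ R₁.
0.9149 + 0.2972i + 0.0233j - 0.2722k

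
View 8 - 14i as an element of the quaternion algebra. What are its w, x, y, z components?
8 - 14i + 0j + 0k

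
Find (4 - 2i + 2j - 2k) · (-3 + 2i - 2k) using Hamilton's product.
-12 + 10i - 14j - 6k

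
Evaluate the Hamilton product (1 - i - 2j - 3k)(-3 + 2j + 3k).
10 + 3i + 11j + 10k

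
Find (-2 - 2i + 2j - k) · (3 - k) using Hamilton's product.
-7 - 8i + 4j - k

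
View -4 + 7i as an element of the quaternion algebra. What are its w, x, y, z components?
-4 + 7i + 0j + 0k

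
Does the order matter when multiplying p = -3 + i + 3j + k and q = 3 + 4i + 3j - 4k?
Yes: pq = -18 - 24i + 8j + 6k ≠ -18 + 6i - 8j + 24k = qp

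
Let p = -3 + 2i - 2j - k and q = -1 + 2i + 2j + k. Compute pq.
4 - 8i - 8j + 6k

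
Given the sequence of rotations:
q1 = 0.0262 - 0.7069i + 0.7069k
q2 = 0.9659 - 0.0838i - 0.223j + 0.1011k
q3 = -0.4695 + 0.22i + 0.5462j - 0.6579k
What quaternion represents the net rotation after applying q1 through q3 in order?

q2 · q1 = -0.1054 - 0.8426i - 0.0181j + 0.5278k
q3 · q2 · q1 = 0.592 + 0.6488i + 0.3892j + 0.2778k
0.592 + 0.6488i + 0.3892j + 0.2778k


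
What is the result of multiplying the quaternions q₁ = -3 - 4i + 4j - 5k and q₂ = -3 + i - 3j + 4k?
45 + 10i + 8j + 11k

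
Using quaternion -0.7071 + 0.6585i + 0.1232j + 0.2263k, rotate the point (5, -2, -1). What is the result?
(3.248, -1.837, 4.01)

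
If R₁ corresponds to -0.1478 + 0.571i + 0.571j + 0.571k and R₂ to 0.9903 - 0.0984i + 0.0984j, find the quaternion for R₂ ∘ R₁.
-0.1464 + 0.6362i + 0.6071j + 0.4531k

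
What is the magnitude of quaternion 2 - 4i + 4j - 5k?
√61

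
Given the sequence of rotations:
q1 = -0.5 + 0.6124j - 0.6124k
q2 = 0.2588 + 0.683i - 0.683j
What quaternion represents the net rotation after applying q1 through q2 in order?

q2 · q1 = 0.2889 + 0.0768i + 0.9183j + 0.2598k
0.2889 + 0.0768i + 0.9183j + 0.2598k


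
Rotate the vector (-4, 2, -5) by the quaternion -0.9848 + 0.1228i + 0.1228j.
(-2.61, 0.61, -6.15)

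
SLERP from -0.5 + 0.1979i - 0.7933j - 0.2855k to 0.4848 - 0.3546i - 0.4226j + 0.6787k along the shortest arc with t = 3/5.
-0.6356 + 0.3745i - 0.1082j - 0.6664k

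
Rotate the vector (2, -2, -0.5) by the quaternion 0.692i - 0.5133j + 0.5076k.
(0.985, -0.214, 2.69)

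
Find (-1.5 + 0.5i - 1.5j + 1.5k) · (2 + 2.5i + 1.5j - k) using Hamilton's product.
-0.5 - 3.5i - j + 9k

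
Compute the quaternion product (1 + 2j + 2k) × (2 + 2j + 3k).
-8 + 2i + 6j + 7k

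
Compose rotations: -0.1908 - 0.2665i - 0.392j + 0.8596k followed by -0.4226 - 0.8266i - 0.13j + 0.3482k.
-0.4899 + 0.2951i + 0.8082j - 0.1403k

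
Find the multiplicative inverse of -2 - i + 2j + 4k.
-0.08 + 0.04i - 0.08j - 0.16k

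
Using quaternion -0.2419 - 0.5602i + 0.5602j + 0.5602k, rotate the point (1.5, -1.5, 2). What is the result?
(-1.645, -0.252, -2.394)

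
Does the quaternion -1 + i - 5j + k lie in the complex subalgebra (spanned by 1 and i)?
No. The quaternion -1 + i - 5j + k has j-coefficient y = -5 and k-coefficient z = 1, not both zero, so it does not lie in the complex subalgebra spanned by 1 and i.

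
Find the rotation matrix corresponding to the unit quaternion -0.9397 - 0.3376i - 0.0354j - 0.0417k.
[[0.994, -0.0545, 0.0947], [0.1023, 0.7686, -0.6315], [-0.0384, 0.6374, 0.7695]]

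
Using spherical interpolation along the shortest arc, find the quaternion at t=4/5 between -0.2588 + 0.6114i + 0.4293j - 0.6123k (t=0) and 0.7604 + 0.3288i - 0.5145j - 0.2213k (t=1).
-0.785 - 0.1264i + 0.606j + 0.0259k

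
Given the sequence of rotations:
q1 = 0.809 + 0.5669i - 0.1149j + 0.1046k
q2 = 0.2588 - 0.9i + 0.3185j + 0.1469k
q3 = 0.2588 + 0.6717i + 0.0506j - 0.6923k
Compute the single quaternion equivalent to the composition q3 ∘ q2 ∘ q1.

q2 · q1 = 0.7408 - 0.5312i + 0.4053j + 0.0688k
q3 · q2 · q1 = 0.5756 + 0.6442i + 0.4639j - 0.1959k
0.5756 + 0.6442i + 0.4639j - 0.1959k


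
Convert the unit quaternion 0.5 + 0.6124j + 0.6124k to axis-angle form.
axis = (0, √2/2, √2/2), θ = 2π/3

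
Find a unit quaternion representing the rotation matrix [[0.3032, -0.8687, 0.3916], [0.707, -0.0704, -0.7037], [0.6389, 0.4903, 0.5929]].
0.6756 + 0.4418i - 0.0915j + 0.5831k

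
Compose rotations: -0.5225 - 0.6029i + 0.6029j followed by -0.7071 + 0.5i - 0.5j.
0.9724 + 0.1651i - 0.1651j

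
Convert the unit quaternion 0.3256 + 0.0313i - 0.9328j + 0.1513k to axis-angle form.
axis = (0.0331, -0.9866, 0.16), θ = 142°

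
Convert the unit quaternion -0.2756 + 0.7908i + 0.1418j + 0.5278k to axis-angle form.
axis = (0.8227, 0.1475, 0.5491), θ = 212°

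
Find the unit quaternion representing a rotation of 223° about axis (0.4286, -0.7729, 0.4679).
-0.3665 + 0.3988i - 0.7191j + 0.4353k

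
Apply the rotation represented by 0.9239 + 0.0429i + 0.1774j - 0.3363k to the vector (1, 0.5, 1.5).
(1.478, -0.519, 1.023)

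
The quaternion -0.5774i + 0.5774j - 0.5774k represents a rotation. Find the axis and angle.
axis = (-√3/3, √3/3, -√3/3), θ = π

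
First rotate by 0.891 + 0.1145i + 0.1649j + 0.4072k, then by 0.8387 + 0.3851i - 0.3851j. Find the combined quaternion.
0.7667 + 0.2823i - 0.3616j + 0.4491k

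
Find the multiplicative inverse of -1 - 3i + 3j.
-0.0526 + 0.1579i - 0.1579j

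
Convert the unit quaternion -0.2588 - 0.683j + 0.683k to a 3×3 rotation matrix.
[[-0.866, 0.3535, 0.3535], [-0.3535, 0.067, -0.933], [-0.3535, -0.933, 0.067]]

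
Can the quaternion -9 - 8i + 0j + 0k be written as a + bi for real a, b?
Yes. The quaternion -9 - 8i has j- and k-coefficients y = z = 0, so it lies in the complex subalgebra spanned by 1 and i.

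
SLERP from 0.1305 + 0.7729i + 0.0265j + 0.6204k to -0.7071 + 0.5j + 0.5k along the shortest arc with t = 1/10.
0.0283 + 0.7415i + 0.094j + 0.6637k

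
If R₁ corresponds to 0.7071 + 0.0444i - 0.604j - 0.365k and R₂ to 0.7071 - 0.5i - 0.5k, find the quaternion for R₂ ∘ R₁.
0.3397 - 0.6242i - 0.6318j - 0.3096k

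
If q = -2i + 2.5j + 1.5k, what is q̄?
2i - 2.5j - 1.5k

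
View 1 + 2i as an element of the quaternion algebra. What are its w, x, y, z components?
1 + 2i + 0j + 0k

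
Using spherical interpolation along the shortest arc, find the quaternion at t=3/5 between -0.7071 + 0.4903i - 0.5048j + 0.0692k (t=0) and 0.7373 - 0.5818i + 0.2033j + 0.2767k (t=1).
-0.7451 + 0.56i - 0.3334j - 0.1415k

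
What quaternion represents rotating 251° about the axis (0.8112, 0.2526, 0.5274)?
-0.5807 + 0.6604i + 0.2056j + 0.4294k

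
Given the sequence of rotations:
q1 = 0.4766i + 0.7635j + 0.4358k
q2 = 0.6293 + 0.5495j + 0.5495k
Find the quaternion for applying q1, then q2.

q2 · q1 = -0.659 + 0.1199i + 0.7424j + 0.0124k
-0.659 + 0.1199i + 0.7424j + 0.0124k


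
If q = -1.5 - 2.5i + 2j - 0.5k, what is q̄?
-1.5 + 2.5i - 2j + 0.5k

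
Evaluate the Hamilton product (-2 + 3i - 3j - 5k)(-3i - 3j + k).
5 - 12i + 18j - 20k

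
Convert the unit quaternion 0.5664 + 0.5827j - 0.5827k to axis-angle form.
axis = (0, √2/2, -√2/2), θ = 111°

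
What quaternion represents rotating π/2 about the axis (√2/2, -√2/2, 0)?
0.7071 + 0.5i - 0.5j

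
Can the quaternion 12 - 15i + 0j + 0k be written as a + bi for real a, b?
Yes. The quaternion 12 - 15i has j- and k-coefficients y = z = 0, so it lies in the complex subalgebra spanned by 1 and i.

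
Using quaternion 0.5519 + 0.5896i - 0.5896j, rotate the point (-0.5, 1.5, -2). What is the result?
(0.106, 2.106, 1.432)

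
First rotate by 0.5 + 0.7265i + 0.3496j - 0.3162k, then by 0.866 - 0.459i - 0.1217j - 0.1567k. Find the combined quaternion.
0.7595 + 0.4929i - 0.0171j - 0.4242k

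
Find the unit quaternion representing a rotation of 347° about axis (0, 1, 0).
-0.9936 + 0.1132j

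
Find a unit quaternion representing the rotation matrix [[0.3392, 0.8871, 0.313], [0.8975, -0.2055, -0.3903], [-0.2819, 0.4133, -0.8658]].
0.2588 + 0.7763i + 0.5747j + 0.01k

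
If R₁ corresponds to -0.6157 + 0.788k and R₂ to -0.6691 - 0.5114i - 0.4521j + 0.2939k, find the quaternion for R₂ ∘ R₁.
0.1804 - 0.0414i + 0.6813j - 0.7082k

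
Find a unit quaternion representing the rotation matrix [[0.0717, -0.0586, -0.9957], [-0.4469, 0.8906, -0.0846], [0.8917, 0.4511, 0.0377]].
0.7071 + 0.1894i - 0.6673j - 0.1373k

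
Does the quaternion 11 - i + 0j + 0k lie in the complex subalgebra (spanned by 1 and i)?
Yes. The quaternion 11 - i has j- and k-coefficients y = z = 0, so it lies in the complex subalgebra spanned by 1 and i.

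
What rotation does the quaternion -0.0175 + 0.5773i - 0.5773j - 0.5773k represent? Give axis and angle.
axis = (√3/3, -√3/3, -√3/3), θ = 182°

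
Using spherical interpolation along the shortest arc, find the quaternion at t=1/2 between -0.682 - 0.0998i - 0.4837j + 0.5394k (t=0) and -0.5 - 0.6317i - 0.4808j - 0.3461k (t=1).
-0.6941 - 0.4296i - 0.5664j + 0.1135k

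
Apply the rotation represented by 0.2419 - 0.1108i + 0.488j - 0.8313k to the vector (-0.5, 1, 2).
(1.564, -1.667, 0.159)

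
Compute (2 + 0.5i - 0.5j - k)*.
2 - 0.5i + 0.5j + k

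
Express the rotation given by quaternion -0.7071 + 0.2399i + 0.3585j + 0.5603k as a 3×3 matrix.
[[0.1151, 0.9644, -0.2382], [-0.6204, 0.257, 0.741], [0.7758, 0.0625, 0.6279]]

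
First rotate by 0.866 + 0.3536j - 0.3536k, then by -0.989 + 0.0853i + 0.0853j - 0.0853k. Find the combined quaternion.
-0.9168 + 0.0739i - 0.2457j + 0.306k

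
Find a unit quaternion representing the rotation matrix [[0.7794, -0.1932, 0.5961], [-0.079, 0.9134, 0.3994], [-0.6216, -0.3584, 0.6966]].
0.9205 - 0.2058i + 0.3307j + 0.031k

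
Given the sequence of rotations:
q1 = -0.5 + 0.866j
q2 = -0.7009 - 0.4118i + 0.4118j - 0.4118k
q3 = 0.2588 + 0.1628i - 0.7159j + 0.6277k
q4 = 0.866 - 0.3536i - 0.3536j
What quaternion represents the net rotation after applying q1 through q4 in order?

q2 · q1 = -0.0062 + 0.5625i - 0.8129j - 0.1507k
q3 · q2 · q1 = -0.5805 + 0.7627i + 0.1717j + 0.2275k
q4 · q3 · q2 · q1 = -0.1723 + 0.7853i + 0.4344j + 0.406k
-0.1723 + 0.7853i + 0.4344j + 0.406k


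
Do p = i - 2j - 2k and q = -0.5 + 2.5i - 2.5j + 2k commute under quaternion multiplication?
No: pq = -3.5 - 9.5i - 6j + 3.5k ≠ -3.5 + 8.5i + 8j - 1.5k = qp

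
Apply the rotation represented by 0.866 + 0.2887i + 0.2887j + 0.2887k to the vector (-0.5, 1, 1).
(0, 0, 1.5)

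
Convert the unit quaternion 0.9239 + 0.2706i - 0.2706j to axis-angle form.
axis = (√2/2, -√2/2, 0), θ = π/4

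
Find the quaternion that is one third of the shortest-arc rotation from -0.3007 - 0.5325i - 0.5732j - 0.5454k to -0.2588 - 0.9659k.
-0.3159 - 0.3854i - 0.4148j - 0.7614k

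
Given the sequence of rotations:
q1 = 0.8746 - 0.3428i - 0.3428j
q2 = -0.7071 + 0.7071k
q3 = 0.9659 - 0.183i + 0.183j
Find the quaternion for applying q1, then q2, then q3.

q2 · q1 = -0.6184 + 0.4848i + 0.6184k
q3 · q2 · q1 = -0.5086 + 0.6946i + 0.5086k
-0.5086 + 0.6946i + 0.5086k


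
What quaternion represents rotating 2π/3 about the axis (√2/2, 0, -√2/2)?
0.5 + 0.6124i - 0.6124k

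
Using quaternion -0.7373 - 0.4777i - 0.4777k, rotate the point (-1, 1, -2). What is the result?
(-2.161, 0.792, -0.839)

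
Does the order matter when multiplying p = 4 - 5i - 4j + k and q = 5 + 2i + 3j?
Yes: pq = 42 - 20i - 6j - 2k ≠ 42 - 14i - 10j + 12k = qp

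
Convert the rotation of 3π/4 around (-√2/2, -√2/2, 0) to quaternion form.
0.3827 - 0.6533i - 0.6533j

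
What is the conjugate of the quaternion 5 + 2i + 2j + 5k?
5 - 2i - 2j - 5k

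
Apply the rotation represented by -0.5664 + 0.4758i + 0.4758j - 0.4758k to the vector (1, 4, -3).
(2.725, 1.111, -4.164)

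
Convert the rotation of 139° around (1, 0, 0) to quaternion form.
0.3502 + 0.9367i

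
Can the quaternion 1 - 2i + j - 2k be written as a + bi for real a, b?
No. The quaternion 1 - 2i + j - 2k has j-coefficient y = 1 and k-coefficient z = -2, not both zero, so it does not lie in the complex subalgebra spanned by 1 and i.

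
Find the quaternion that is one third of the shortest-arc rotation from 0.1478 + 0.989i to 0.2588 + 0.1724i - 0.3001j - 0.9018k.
0.235 + 0.8738i - 0.1344j - 0.404k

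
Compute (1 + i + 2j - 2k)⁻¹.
0.1 - 0.1i - 0.2j + 0.2k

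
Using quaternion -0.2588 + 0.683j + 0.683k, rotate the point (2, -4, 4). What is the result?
(-4.56, 2.757, -2.757)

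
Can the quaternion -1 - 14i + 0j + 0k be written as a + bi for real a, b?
Yes. The quaternion -1 - 14i has j- and k-coefficients y = z = 0, so it lies in the complex subalgebra spanned by 1 and i.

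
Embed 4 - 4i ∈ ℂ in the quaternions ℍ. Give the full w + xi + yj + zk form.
4 - 4i + 0j + 0k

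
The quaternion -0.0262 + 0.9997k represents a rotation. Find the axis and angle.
axis = (0, 0, 1), θ = 183°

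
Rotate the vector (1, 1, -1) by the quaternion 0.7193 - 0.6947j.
(1.034, 1, 0.965)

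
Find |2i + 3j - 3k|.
√22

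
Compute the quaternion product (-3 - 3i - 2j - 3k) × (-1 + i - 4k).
-6 + 8i - 13j + 17k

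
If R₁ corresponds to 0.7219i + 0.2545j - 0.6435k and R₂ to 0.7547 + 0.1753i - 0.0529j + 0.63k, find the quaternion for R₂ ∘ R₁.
0.2923 + 0.4185i + 0.7597j - 0.4028k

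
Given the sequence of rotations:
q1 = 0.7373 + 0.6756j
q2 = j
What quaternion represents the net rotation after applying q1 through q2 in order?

q2 · q1 = -0.6756 + 0.7373j
-0.6756 + 0.7373j


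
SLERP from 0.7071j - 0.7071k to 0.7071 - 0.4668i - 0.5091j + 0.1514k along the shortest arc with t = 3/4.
-0.5812 + 0.3837i + 0.6327j - 0.3387k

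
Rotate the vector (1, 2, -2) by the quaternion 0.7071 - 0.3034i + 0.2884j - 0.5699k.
(-0.061, -0.849, -2.877)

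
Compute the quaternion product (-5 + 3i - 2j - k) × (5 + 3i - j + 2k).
-34 - 5i - 14j - 12k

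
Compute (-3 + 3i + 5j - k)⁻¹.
-0.0682 - 0.0682i - 0.1136j + 0.0227k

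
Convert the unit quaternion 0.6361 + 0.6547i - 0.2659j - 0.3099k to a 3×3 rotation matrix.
[[0.6665, 0.0461, -0.7441], [-0.7424, -0.0493, -0.6681], [-0.0675, 0.9977, 0.0013]]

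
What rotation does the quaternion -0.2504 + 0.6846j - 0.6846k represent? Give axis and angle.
axis = (0, √2/2, -√2/2), θ = 209°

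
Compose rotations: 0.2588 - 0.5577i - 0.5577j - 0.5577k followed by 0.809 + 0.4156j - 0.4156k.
0.2094 - 0.9147i - 0.1118j - 0.327k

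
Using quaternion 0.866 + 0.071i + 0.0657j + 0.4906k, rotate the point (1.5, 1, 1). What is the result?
(0.108, 1.739, 1.103)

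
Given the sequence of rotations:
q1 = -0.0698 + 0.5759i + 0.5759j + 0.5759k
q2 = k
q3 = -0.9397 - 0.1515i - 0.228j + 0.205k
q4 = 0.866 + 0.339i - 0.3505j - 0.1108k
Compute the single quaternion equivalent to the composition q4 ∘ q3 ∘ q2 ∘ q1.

q2 · q1 = -0.5759 - 0.5759i + 0.5759j - 0.0698k
q3 · q2 · q1 = 0.5995 + 0.5263i - 0.5385j - 0.271k
q4 · q3 · q2 · q1 = 0.122 + 0.6943i - 0.6429j - 0.2992k
0.122 + 0.6943i - 0.6429j - 0.2992k


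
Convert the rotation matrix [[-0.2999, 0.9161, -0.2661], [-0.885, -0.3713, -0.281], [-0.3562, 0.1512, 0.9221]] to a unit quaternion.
0.5592 + 0.1932i + 0.0403j - 0.8052k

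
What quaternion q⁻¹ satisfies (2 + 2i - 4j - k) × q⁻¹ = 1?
0.08 - 0.08i + 0.16j + 0.04k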